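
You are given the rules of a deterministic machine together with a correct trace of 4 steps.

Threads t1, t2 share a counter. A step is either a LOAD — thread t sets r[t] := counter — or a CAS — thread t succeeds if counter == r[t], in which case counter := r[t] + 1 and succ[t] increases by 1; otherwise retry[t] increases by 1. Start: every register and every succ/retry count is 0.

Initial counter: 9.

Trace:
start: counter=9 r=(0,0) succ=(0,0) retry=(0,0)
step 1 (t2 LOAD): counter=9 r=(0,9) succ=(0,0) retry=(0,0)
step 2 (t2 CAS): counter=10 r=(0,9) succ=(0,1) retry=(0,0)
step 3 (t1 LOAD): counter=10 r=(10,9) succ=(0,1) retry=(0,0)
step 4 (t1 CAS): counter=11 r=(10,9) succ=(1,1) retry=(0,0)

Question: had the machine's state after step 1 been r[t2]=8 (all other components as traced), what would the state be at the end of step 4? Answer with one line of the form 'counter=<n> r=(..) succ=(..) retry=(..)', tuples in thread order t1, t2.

counter=10 r=(9,8) succ=(1,0) retry=(0,1)

state after step 1 := counter=9 r=(0,8) succ=(0,0) retry=(0,0)
step 2 (t2 CAS): counter=9 r=(0,8) succ=(0,0) retry=(0,1)
step 3 (t1 LOAD): counter=9 r=(9,8) succ=(0,0) retry=(0,1)
step 4 (t1 CAS): counter=10 r=(9,8) succ=(1,0) retry=(0,1)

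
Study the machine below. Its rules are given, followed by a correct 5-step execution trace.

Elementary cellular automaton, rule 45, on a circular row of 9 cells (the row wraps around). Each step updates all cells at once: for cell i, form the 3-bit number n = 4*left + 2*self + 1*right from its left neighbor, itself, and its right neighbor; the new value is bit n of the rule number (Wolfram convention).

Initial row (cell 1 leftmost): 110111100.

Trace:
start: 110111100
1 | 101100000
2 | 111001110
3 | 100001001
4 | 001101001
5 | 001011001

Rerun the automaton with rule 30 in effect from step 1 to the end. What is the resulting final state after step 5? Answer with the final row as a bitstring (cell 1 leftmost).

(re-executing steps 1..5 under rule 30; state before step 1: 110111100)
1 | 100100011
2 | 011110110
3 | 110000101
4 | 001001101
5 | 111111001

111111001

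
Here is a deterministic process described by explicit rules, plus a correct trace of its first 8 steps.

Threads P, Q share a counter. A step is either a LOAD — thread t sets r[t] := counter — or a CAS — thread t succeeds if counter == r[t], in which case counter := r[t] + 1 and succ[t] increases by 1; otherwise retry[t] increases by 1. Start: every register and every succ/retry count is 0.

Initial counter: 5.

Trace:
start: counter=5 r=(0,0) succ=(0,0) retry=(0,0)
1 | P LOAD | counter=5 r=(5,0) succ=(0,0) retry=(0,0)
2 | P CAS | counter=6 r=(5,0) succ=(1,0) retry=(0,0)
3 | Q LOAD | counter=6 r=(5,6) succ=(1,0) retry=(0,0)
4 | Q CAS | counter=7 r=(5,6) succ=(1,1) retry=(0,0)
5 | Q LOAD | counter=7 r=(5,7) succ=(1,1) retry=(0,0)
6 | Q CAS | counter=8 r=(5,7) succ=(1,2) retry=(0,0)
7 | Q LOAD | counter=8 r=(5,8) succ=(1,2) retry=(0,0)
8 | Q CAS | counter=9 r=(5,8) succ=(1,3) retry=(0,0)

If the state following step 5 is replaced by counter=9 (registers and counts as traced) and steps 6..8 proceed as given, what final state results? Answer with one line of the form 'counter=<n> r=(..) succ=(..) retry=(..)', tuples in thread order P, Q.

counter=10 r=(5,9) succ=(1,2) retry=(0,1)

state after step 5 := counter=9 r=(5,7) succ=(1,1) retry=(0,0)
6 | Q CAS | counter=9 r=(5,7) succ=(1,1) retry=(0,1)
7 | Q LOAD | counter=9 r=(5,9) succ=(1,1) retry=(0,1)
8 | Q CAS | counter=10 r=(5,9) succ=(1,2) retry=(0,1)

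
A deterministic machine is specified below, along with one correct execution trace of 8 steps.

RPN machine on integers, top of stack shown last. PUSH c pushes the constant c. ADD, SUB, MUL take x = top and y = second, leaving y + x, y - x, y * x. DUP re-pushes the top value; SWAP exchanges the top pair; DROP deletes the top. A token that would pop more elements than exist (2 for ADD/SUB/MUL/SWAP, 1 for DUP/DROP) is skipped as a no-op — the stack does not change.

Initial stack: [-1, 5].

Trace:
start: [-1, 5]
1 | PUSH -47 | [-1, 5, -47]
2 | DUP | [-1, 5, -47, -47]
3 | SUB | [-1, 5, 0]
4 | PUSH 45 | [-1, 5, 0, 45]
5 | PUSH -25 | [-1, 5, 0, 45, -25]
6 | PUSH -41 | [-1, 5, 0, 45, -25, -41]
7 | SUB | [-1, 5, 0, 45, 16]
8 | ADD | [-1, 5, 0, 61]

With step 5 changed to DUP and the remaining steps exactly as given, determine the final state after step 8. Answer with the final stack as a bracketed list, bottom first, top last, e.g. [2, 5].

[-1, 5, 0, 131]

(re-executing from step 5 with the substitution; state before step 5: [-1, 5, 0, 45])
5 | DUP | [-1, 5, 0, 45, 45]
6 | PUSH -41 | [-1, 5, 0, 45, 45, -41]
7 | SUB | [-1, 5, 0, 45, 86]
8 | ADD | [-1, 5, 0, 131]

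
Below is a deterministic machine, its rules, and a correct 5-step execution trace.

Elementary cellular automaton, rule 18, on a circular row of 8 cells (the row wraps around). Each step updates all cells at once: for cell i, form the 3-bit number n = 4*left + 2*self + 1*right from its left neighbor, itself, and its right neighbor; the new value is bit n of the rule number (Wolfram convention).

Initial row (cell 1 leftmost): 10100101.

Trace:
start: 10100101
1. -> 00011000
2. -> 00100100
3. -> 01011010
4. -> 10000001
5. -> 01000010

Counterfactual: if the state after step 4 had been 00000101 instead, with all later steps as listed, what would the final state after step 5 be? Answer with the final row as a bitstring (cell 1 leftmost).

state after step 4 := 00000101
5. -> 10001000

10001000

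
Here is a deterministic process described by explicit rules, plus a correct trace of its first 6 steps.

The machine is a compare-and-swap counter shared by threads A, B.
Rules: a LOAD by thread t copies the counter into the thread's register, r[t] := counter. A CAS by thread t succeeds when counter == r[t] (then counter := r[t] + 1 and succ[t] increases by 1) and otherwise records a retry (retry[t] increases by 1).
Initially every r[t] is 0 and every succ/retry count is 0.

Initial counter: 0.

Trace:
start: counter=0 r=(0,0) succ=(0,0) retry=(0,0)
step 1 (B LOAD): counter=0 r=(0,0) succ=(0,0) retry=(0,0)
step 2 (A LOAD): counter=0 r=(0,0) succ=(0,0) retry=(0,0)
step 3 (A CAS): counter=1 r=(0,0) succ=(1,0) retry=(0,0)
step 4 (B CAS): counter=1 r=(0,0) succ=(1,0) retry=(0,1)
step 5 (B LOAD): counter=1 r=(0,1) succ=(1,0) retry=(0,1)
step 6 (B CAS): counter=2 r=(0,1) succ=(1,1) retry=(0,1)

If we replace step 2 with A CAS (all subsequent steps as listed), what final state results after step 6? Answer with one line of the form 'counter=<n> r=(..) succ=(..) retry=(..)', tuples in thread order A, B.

counter=2 r=(0,1) succ=(1,1) retry=(1,1)

(re-executing from step 2 with the substitution; state before step 2: counter=0 r=(0,0) succ=(0,0) retry=(0,0))
step 2 (A CAS): counter=1 r=(0,0) succ=(1,0) retry=(0,0)
step 3 (A CAS): counter=1 r=(0,0) succ=(1,0) retry=(1,0)
step 4 (B CAS): counter=1 r=(0,0) succ=(1,0) retry=(1,1)
step 5 (B LOAD): counter=1 r=(0,1) succ=(1,0) retry=(1,1)
step 6 (B CAS): counter=2 r=(0,1) succ=(1,1) retry=(1,1)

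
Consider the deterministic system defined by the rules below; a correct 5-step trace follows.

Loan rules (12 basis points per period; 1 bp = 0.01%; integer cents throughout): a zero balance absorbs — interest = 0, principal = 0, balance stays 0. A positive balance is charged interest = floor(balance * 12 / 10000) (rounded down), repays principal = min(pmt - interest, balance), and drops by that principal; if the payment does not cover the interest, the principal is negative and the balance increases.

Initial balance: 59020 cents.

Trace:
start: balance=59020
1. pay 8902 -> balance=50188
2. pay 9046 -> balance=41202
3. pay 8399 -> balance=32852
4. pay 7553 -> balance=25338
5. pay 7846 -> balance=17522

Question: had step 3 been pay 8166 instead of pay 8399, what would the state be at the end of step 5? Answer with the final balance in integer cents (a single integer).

17755

(re-executing from step 3 with the substitution; state before step 3: balance=41202)
3. pay 8166 -> balance=33085
4. pay 7553 -> balance=25571
5. pay 7846 -> balance=17755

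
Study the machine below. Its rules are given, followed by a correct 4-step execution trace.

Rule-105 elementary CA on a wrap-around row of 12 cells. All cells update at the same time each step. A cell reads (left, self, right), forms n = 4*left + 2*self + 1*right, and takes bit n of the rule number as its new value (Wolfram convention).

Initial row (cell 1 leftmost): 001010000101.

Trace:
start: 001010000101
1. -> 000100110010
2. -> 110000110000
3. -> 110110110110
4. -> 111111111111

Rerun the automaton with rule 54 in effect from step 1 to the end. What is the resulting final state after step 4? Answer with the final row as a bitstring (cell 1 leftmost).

000011111100

(re-executing steps 1..4 under rule 54; state before step 1: 001010000101)
1. -> 111111001111
2. -> 000000110000
3. -> 000001001000
4. -> 000011111100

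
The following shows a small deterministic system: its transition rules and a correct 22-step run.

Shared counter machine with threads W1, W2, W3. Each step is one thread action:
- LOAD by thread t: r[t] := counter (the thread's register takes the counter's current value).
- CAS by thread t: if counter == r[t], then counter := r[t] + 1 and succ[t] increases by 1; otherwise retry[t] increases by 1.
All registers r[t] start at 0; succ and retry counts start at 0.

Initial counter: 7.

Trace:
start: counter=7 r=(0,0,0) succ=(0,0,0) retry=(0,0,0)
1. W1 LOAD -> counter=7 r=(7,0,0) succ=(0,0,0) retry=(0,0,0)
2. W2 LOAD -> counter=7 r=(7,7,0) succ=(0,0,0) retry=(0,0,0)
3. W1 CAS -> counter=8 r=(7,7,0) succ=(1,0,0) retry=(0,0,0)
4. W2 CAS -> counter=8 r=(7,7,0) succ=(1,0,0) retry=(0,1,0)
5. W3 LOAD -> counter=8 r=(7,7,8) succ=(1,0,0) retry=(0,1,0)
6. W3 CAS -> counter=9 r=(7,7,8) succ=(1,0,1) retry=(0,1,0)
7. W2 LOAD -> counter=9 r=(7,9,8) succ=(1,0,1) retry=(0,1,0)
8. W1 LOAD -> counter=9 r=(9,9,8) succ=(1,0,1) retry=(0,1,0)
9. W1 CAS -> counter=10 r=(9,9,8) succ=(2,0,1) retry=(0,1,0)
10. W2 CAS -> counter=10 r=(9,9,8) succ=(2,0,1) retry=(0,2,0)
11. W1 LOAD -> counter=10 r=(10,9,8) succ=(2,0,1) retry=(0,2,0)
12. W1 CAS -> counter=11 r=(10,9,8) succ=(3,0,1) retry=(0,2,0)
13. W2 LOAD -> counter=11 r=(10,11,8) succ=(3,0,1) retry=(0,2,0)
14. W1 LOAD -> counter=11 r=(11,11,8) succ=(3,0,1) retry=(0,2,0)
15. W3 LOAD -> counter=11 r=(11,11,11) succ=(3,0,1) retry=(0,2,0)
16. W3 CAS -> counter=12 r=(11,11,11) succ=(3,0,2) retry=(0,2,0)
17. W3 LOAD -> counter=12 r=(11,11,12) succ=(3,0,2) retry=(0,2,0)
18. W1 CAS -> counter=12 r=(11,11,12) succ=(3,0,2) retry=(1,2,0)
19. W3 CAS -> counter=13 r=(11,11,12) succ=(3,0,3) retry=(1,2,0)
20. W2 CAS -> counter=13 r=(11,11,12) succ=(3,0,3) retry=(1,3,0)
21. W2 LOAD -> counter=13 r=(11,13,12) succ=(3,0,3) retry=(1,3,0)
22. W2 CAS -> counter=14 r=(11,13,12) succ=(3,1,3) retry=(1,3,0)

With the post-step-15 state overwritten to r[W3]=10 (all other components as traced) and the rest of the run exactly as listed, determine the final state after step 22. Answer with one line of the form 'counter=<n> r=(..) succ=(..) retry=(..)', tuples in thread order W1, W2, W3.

state after step 15 := counter=11 r=(11,11,10) succ=(3,0,1) retry=(0,2,0)
16. W3 CAS -> counter=11 r=(11,11,10) succ=(3,0,1) retry=(0,2,1)
17. W3 LOAD -> counter=11 r=(11,11,11) succ=(3,0,1) retry=(0,2,1)
18. W1 CAS -> counter=12 r=(11,11,11) succ=(4,0,1) retry=(0,2,1)
19. W3 CAS -> counter=12 r=(11,11,11) succ=(4,0,1) retry=(0,2,2)
20. W2 CAS -> counter=12 r=(11,11,11) succ=(4,0,1) retry=(0,3,2)
21. W2 LOAD -> counter=12 r=(11,12,11) succ=(4,0,1) retry=(0,3,2)
22. W2 CAS -> counter=13 r=(11,12,11) succ=(4,1,1) retry=(0,3,2)

counter=13 r=(11,12,11) succ=(4,1,1) retry=(0,3,2)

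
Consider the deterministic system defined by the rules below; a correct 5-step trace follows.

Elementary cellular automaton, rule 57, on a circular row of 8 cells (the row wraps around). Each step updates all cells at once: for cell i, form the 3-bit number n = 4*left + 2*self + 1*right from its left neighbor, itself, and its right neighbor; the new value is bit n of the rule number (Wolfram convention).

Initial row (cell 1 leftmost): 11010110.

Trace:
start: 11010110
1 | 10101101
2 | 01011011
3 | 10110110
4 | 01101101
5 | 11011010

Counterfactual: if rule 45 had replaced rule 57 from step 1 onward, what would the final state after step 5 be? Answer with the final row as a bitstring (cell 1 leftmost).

(re-executing steps 1..5 under rule 45; state before step 1: 11010110)
1 | 10111101
2 | 01100011
3 | 11001010
4 | 10001111
5 | 00101000

00101000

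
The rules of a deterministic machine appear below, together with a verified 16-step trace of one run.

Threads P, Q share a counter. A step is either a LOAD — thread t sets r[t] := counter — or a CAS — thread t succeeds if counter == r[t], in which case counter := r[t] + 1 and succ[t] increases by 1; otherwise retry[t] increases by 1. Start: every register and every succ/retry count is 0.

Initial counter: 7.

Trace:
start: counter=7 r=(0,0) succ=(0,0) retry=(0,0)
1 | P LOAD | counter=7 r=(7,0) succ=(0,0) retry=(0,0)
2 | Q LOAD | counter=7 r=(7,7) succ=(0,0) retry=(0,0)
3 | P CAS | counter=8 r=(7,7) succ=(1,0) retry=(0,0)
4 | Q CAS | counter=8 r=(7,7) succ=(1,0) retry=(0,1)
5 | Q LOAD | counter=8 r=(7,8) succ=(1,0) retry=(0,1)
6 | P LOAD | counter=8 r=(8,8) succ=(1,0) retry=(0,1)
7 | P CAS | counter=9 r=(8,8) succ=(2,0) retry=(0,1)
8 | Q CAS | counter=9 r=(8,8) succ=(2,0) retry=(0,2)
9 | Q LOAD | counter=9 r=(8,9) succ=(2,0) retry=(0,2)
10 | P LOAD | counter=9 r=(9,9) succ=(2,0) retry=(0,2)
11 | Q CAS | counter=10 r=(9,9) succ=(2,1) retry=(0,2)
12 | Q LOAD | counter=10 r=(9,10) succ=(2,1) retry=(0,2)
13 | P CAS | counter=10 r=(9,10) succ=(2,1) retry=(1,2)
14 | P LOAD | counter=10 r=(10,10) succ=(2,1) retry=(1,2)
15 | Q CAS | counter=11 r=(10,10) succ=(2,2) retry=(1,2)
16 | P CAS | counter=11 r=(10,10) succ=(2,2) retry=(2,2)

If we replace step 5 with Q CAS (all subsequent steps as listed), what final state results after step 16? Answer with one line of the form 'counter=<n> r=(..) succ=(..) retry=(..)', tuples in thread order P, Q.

counter=11 r=(10,10) succ=(2,2) retry=(2,3)

(re-executing from step 5 with the substitution; state before step 5: counter=8 r=(7,7) succ=(1,0) retry=(0,1))
5 | Q CAS | counter=8 r=(7,7) succ=(1,0) retry=(0,2)
6 | P LOAD | counter=8 r=(8,7) succ=(1,0) retry=(0,2)
7 | P CAS | counter=9 r=(8,7) succ=(2,0) retry=(0,2)
8 | Q CAS | counter=9 r=(8,7) succ=(2,0) retry=(0,3)
9 | Q LOAD | counter=9 r=(8,9) succ=(2,0) retry=(0,3)
10 | P LOAD | counter=9 r=(9,9) succ=(2,0) retry=(0,3)
11 | Q CAS | counter=10 r=(9,9) succ=(2,1) retry=(0,3)
12 | Q LOAD | counter=10 r=(9,10) succ=(2,1) retry=(0,3)
13 | P CAS | counter=10 r=(9,10) succ=(2,1) retry=(1,3)
14 | P LOAD | counter=10 r=(10,10) succ=(2,1) retry=(1,3)
15 | Q CAS | counter=11 r=(10,10) succ=(2,2) retry=(1,3)
16 | P CAS | counter=11 r=(10,10) succ=(2,2) retry=(2,3)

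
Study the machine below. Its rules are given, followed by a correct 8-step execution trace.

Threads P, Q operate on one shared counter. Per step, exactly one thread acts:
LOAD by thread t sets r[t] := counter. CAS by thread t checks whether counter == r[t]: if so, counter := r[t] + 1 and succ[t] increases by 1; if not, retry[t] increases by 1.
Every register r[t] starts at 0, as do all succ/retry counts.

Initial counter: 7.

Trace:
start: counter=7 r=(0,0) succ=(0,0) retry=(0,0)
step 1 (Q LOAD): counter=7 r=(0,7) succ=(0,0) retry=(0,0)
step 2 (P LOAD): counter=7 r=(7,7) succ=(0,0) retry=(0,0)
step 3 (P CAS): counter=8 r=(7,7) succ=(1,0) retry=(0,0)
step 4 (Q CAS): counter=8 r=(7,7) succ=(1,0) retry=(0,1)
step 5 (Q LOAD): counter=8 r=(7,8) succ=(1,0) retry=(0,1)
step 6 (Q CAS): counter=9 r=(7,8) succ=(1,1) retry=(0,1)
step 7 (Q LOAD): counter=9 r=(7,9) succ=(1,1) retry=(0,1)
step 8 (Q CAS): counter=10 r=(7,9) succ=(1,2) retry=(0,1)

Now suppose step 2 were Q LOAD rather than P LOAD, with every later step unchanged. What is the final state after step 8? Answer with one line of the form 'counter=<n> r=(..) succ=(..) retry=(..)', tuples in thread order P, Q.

(re-executing from step 2 with the substitution; state before step 2: counter=7 r=(0,7) succ=(0,0) retry=(0,0))
step 2 (Q LOAD): counter=7 r=(0,7) succ=(0,0) retry=(0,0)
step 3 (P CAS): counter=7 r=(0,7) succ=(0,0) retry=(1,0)
step 4 (Q CAS): counter=8 r=(0,7) succ=(0,1) retry=(1,0)
step 5 (Q LOAD): counter=8 r=(0,8) succ=(0,1) retry=(1,0)
step 6 (Q CAS): counter=9 r=(0,8) succ=(0,2) retry=(1,0)
step 7 (Q LOAD): counter=9 r=(0,9) succ=(0,2) retry=(1,0)
step 8 (Q CAS): counter=10 r=(0,9) succ=(0,3) retry=(1,0)

counter=10 r=(0,9) succ=(0,3) retry=(1,0)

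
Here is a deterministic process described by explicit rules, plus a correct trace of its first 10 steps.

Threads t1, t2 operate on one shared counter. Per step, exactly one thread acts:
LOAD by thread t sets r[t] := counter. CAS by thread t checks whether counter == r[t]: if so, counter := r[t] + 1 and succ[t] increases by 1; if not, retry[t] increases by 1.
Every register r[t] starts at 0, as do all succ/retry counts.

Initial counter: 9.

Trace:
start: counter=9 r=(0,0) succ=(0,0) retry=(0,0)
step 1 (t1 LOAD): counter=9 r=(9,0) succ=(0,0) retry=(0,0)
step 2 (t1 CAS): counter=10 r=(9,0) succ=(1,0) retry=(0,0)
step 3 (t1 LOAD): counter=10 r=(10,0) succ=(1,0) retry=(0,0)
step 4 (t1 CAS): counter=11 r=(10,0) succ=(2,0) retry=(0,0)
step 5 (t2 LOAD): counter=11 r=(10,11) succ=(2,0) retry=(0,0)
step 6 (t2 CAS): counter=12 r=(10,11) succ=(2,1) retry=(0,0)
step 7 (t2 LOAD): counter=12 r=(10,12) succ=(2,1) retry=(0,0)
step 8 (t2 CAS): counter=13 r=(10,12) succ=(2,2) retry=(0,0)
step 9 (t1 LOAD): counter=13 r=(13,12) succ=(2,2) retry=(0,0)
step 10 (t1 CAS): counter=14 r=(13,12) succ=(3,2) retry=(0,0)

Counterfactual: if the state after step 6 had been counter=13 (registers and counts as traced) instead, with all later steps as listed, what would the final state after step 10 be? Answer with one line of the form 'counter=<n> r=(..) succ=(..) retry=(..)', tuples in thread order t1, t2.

state after step 6 := counter=13 r=(10,11) succ=(2,1) retry=(0,0)
step 7 (t2 LOAD): counter=13 r=(10,13) succ=(2,1) retry=(0,0)
step 8 (t2 CAS): counter=14 r=(10,13) succ=(2,2) retry=(0,0)
step 9 (t1 LOAD): counter=14 r=(14,13) succ=(2,2) retry=(0,0)
step 10 (t1 CAS): counter=15 r=(14,13) succ=(3,2) retry=(0,0)

counter=15 r=(14,13) succ=(3,2) retry=(0,0)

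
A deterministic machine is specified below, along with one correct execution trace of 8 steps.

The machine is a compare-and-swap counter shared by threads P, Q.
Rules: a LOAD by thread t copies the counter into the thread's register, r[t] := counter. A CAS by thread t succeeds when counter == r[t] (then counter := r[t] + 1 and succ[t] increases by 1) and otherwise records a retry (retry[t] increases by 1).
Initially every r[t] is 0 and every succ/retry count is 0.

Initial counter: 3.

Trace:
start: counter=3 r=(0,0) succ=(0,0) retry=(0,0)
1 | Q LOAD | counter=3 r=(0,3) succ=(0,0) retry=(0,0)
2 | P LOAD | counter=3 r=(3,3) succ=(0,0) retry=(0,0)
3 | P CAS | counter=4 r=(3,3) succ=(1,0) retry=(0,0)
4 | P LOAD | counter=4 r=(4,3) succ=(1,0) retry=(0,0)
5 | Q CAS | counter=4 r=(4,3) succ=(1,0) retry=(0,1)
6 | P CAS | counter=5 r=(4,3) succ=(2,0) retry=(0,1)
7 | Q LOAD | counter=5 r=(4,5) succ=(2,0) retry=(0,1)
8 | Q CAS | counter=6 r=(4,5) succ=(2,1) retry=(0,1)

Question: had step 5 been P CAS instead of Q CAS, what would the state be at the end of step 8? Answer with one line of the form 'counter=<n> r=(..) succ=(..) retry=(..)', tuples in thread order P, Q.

counter=6 r=(4,5) succ=(2,1) retry=(1,0)

(re-executing from step 5 with the substitution; state before step 5: counter=4 r=(4,3) succ=(1,0) retry=(0,0))
5 | P CAS | counter=5 r=(4,3) succ=(2,0) retry=(0,0)
6 | P CAS | counter=5 r=(4,3) succ=(2,0) retry=(1,0)
7 | Q LOAD | counter=5 r=(4,5) succ=(2,0) retry=(1,0)
8 | Q CAS | counter=6 r=(4,5) succ=(2,1) retry=(1,0)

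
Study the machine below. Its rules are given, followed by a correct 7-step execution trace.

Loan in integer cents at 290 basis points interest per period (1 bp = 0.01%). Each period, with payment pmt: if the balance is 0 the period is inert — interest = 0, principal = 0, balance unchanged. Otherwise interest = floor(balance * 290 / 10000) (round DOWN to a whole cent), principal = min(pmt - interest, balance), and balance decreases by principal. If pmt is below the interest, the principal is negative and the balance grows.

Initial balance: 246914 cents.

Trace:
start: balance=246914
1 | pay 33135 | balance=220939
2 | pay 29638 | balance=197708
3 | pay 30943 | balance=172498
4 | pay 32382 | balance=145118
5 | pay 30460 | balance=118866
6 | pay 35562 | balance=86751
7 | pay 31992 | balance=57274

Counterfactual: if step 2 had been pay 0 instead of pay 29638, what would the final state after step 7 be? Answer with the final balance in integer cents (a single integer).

(re-executing from step 2 with the substitution; state before step 2: balance=220939)
2 | pay 0 | balance=227346
3 | pay 30943 | balance=202996
4 | pay 32382 | balance=176500
5 | pay 30460 | balance=151158
6 | pay 35562 | balance=119979
7 | pay 31992 | balance=91466

91466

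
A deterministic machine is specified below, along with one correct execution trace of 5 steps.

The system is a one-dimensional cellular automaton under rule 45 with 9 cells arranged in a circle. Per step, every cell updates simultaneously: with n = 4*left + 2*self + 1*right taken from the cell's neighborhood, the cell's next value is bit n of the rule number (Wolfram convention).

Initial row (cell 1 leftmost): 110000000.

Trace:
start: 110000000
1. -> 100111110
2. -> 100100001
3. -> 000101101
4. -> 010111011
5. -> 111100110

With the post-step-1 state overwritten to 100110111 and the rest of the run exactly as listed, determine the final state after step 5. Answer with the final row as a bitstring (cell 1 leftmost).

001001101

state after step 1 := 100110111
2. -> 000101100
3. -> 110111001
4. -> 001100001
5. -> 001001101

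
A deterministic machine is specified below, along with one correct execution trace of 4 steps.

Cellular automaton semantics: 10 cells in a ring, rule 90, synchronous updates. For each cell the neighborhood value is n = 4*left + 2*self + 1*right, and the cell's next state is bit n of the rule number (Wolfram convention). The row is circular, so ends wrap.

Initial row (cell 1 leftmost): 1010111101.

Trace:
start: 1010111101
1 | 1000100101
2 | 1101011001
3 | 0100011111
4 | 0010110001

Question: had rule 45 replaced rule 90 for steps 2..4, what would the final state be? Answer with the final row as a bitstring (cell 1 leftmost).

(re-executing steps 2..4 under rule 45; state before step 2: 1000100101)
2 | 0010100111
3 | 0011100100
4 | 1010000101

1010000101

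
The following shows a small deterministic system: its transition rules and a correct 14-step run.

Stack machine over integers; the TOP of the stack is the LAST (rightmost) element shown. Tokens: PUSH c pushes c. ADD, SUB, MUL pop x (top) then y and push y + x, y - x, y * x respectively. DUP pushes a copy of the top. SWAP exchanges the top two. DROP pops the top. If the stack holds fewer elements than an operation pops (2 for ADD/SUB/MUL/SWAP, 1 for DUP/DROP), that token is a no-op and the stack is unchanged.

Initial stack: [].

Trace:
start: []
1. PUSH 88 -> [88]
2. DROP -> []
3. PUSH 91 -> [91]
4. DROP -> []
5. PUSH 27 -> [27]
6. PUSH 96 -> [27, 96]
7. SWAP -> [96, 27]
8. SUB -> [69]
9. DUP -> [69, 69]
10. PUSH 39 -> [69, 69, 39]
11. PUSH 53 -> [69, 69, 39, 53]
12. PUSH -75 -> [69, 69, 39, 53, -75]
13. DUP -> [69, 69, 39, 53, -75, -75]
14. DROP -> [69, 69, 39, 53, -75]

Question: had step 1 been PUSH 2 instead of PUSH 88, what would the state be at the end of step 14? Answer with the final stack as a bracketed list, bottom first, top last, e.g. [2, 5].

[69, 69, 39, 53, -75]

(re-executing from step 1 with the substitution; state before step 1: [])
1. PUSH 2 -> [2]
2. DROP -> []
3. PUSH 91 -> [91]
4. DROP -> []
5. PUSH 27 -> [27]
6. PUSH 96 -> [27, 96]
7. SWAP -> [96, 27]
8. SUB -> [69]
9. DUP -> [69, 69]
10. PUSH 39 -> [69, 69, 39]
11. PUSH 53 -> [69, 69, 39, 53]
12. PUSH -75 -> [69, 69, 39, 53, -75]
13. DUP -> [69, 69, 39, 53, -75, -75]
14. DROP -> [69, 69, 39, 53, -75]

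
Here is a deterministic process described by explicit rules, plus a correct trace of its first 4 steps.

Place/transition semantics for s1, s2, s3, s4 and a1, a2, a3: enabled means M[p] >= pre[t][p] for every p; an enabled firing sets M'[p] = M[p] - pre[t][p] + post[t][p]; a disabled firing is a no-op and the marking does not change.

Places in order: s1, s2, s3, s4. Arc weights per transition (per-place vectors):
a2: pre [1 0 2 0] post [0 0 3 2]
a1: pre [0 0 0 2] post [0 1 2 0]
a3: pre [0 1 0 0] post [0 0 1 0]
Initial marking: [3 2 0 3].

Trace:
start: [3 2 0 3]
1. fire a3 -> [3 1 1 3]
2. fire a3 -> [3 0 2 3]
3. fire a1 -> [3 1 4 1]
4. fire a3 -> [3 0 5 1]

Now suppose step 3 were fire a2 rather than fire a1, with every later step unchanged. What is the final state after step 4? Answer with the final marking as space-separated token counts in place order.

2 0 3 5

(re-executing from step 3 with the substitution; state before step 3: [3 0 2 3])
3. fire a2 -> [2 0 3 5]
4. fire a3 -> [2 0 3 5]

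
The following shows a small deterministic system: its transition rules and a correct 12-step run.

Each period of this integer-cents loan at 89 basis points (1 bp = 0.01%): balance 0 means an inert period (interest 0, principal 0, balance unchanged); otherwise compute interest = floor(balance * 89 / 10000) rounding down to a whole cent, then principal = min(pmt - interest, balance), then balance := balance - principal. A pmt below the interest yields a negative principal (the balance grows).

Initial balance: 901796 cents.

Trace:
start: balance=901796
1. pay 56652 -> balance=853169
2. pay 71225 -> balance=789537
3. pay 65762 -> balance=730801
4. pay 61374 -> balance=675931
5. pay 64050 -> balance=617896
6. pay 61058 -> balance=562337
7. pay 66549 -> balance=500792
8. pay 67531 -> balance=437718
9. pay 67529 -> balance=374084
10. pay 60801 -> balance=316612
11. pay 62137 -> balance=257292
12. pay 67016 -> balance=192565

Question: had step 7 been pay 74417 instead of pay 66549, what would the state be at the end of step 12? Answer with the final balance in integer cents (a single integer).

(re-executing from step 7 with the substitution; state before step 7: balance=562337)
7. pay 74417 -> balance=492924
8. pay 67531 -> balance=429780
9. pay 67529 -> balance=366076
10. pay 60801 -> balance=308533
11. pay 62137 -> balance=249141
12. pay 67016 -> balance=184342

184342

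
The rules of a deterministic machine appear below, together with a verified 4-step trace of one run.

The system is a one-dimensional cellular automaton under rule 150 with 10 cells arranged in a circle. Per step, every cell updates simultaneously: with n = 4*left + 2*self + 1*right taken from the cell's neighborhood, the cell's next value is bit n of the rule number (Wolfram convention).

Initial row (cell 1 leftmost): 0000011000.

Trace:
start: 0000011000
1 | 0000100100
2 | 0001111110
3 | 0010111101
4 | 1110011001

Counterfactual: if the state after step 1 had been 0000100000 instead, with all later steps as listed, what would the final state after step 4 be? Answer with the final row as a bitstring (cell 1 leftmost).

0110101100

state after step 1 := 0000100000
2 | 0001110000
3 | 0010101000
4 | 0110101100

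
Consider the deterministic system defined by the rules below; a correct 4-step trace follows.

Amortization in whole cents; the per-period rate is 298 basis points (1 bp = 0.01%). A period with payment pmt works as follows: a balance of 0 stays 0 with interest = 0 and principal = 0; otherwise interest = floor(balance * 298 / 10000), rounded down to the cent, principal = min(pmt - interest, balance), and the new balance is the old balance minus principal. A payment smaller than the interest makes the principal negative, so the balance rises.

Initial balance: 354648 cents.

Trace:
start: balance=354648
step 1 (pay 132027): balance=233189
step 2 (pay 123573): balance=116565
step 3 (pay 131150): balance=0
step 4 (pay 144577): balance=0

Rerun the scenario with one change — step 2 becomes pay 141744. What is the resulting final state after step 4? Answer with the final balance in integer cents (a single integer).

0

(re-executing from step 2 with the substitution; state before step 2: balance=233189)
step 2 (pay 141744): balance=98394
step 3 (pay 131150): balance=0
step 4 (pay 144577): balance=0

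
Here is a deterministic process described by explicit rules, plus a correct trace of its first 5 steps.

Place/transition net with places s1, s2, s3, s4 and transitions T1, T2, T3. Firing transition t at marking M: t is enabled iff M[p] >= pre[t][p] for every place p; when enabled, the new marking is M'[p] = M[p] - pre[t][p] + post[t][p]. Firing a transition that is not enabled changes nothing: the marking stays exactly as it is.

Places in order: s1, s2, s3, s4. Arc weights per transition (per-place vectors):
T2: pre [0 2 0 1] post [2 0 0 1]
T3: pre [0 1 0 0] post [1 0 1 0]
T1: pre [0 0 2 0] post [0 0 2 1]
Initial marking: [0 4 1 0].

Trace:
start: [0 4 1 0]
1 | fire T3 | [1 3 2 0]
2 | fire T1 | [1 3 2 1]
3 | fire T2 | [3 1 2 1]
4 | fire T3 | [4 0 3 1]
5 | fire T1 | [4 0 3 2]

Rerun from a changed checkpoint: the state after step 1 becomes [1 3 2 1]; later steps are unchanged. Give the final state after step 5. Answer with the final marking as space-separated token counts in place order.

4 0 3 3

state after step 1 := [1 3 2 1]
2 | fire T1 | [1 3 2 2]
3 | fire T2 | [3 1 2 2]
4 | fire T3 | [4 0 3 2]
5 | fire T1 | [4 0 3 3]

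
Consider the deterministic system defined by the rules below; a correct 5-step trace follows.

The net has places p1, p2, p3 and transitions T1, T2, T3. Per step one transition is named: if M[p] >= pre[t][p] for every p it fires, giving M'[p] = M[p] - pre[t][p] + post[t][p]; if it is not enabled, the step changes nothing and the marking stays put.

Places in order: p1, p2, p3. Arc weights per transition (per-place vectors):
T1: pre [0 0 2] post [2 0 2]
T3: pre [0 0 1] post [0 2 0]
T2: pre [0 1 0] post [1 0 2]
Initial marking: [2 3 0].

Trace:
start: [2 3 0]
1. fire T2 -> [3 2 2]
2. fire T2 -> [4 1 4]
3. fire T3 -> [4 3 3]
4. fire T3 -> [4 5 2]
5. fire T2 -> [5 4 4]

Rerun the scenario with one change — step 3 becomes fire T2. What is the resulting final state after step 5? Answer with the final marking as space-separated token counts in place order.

(re-executing from step 3 with the substitution; state before step 3: [4 1 4])
3. fire T2 -> [5 0 6]
4. fire T3 -> [5 2 5]
5. fire T2 -> [6 1 7]

6 1 7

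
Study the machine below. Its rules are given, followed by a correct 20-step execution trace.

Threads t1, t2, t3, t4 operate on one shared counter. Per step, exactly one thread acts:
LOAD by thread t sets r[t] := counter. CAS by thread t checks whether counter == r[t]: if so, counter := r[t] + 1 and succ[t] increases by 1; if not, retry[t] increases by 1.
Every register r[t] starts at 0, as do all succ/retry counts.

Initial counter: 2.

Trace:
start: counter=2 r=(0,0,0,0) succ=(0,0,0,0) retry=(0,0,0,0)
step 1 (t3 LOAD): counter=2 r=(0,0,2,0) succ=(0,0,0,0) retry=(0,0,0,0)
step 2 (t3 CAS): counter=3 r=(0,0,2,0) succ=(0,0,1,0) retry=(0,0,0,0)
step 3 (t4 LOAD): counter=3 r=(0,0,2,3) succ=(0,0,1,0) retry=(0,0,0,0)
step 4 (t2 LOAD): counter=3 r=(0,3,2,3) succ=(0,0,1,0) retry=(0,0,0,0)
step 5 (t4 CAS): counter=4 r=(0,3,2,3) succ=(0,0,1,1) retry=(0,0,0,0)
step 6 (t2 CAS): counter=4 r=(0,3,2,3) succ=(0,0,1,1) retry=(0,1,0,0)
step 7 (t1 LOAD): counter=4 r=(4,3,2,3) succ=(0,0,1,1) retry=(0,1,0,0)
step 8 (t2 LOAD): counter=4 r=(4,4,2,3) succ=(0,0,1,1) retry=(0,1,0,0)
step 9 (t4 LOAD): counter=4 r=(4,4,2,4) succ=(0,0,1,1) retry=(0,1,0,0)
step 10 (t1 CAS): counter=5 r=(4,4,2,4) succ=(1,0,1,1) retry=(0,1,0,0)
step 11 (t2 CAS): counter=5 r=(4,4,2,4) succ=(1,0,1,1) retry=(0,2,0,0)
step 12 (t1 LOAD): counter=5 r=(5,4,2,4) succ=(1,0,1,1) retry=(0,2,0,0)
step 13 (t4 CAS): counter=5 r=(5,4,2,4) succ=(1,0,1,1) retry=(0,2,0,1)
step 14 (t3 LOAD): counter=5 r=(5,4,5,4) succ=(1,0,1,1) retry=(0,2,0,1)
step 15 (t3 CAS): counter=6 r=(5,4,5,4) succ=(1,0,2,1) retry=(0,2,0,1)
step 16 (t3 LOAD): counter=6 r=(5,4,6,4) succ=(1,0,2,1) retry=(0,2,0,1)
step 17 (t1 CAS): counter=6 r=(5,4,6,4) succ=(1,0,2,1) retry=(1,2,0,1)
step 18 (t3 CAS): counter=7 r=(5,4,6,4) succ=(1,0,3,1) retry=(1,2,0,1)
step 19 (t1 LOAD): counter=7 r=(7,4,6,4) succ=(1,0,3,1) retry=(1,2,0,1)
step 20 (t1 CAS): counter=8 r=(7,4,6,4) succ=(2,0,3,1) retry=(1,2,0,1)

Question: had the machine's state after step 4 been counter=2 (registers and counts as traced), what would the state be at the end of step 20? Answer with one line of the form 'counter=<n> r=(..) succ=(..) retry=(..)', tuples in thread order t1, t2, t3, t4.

state after step 4 := counter=2 r=(0,3,2,3) succ=(0,0,1,0) retry=(0,0,0,0)
step 5 (t4 CAS): counter=2 r=(0,3,2,3) succ=(0,0,1,0) retry=(0,0,0,1)
step 6 (t2 CAS): counter=2 r=(0,3,2,3) succ=(0,0,1,0) retry=(0,1,0,1)
step 7 (t1 LOAD): counter=2 r=(2,3,2,3) succ=(0,0,1,0) retry=(0,1,0,1)
step 8 (t2 LOAD): counter=2 r=(2,2,2,3) succ=(0,0,1,0) retry=(0,1,0,1)
step 9 (t4 LOAD): counter=2 r=(2,2,2,2) succ=(0,0,1,0) retry=(0,1,0,1)
step 10 (t1 CAS): counter=3 r=(2,2,2,2) succ=(1,0,1,0) retry=(0,1,0,1)
step 11 (t2 CAS): counter=3 r=(2,2,2,2) succ=(1,0,1,0) retry=(0,2,0,1)
step 12 (t1 LOAD): counter=3 r=(3,2,2,2) succ=(1,0,1,0) retry=(0,2,0,1)
step 13 (t4 CAS): counter=3 r=(3,2,2,2) succ=(1,0,1,0) retry=(0,2,0,2)
step 14 (t3 LOAD): counter=3 r=(3,2,3,2) succ=(1,0,1,0) retry=(0,2,0,2)
step 15 (t3 CAS): counter=4 r=(3,2,3,2) succ=(1,0,2,0) retry=(0,2,0,2)
step 16 (t3 LOAD): counter=4 r=(3,2,4,2) succ=(1,0,2,0) retry=(0,2,0,2)
step 17 (t1 CAS): counter=4 r=(3,2,4,2) succ=(1,0,2,0) retry=(1,2,0,2)
step 18 (t3 CAS): counter=5 r=(3,2,4,2) succ=(1,0,3,0) retry=(1,2,0,2)
step 19 (t1 LOAD): counter=5 r=(5,2,4,2) succ=(1,0,3,0) retry=(1,2,0,2)
step 20 (t1 CAS): counter=6 r=(5,2,4,2) succ=(2,0,3,0) retry=(1,2,0,2)

counter=6 r=(5,2,4,2) succ=(2,0,3,0) retry=(1,2,0,2)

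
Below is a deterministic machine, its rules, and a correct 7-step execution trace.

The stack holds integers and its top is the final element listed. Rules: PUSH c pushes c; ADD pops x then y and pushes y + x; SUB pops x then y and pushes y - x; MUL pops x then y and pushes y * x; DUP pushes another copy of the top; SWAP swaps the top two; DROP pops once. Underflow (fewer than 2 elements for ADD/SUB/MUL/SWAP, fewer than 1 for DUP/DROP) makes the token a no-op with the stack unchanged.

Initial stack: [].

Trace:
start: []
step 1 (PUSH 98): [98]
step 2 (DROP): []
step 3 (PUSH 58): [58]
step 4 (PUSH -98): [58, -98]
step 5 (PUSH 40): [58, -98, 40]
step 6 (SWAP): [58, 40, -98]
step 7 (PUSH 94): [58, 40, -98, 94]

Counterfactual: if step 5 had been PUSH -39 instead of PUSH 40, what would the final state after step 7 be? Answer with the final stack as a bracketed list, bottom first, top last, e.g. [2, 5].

(re-executing from step 5 with the substitution; state before step 5: [58, -98])
step 5 (PUSH -39): [58, -98, -39]
step 6 (SWAP): [58, -39, -98]
step 7 (PUSH 94): [58, -39, -98, 94]

[58, -39, -98, 94]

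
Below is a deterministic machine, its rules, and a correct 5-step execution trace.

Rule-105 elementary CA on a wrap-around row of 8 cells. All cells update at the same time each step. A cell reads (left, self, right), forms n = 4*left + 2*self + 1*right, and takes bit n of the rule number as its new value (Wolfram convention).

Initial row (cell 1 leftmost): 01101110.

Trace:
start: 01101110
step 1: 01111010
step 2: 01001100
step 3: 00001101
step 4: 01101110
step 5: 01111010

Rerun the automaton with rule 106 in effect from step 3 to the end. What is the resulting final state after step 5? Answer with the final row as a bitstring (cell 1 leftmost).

01111010

(re-executing steps 3..5 under rule 106; state before step 3: 01001100)
step 3: 10011100
step 4: 00110101
step 5: 01111010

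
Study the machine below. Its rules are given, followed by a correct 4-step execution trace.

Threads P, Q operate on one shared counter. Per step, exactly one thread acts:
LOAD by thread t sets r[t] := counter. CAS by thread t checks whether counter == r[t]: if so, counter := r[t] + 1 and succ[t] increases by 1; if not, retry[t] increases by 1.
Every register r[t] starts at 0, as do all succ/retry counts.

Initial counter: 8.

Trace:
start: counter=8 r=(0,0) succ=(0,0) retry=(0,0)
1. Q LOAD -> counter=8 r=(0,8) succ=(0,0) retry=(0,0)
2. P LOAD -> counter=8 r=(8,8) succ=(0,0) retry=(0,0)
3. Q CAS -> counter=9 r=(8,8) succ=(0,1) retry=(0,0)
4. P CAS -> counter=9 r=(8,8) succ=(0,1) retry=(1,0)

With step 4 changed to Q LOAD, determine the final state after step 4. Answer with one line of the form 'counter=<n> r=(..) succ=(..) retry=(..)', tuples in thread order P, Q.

counter=9 r=(8,9) succ=(0,1) retry=(0,0)

(re-executing from step 4 with the substitution; state before step 4: counter=9 r=(8,8) succ=(0,1) retry=(0,0))
4. Q LOAD -> counter=9 r=(8,9) succ=(0,1) retry=(0,0)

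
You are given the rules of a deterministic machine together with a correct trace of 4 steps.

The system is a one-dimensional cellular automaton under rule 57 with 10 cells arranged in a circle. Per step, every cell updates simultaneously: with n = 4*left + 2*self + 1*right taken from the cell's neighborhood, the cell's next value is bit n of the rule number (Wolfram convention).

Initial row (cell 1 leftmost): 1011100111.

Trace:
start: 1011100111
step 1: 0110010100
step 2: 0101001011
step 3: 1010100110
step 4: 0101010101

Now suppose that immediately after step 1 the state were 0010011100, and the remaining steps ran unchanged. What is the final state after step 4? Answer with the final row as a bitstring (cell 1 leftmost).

state after step 1 := 0010011100
step 2: 1001010011
step 3: 0100101010
step 4: 0010010101

0010010101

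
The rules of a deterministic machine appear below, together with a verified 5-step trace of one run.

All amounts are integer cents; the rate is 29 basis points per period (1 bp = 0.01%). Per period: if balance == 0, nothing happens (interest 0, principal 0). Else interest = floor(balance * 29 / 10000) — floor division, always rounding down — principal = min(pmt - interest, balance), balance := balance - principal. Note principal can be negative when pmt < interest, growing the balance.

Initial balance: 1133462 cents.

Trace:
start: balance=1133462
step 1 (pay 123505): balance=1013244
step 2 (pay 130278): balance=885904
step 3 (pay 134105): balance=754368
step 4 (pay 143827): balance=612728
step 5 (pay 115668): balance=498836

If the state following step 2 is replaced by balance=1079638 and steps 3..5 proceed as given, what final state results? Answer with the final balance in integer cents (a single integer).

state after step 2 := balance=1079638
step 3 (pay 134105): balance=948663
step 4 (pay 143827): balance=807587
step 5 (pay 115668): balance=694261

694261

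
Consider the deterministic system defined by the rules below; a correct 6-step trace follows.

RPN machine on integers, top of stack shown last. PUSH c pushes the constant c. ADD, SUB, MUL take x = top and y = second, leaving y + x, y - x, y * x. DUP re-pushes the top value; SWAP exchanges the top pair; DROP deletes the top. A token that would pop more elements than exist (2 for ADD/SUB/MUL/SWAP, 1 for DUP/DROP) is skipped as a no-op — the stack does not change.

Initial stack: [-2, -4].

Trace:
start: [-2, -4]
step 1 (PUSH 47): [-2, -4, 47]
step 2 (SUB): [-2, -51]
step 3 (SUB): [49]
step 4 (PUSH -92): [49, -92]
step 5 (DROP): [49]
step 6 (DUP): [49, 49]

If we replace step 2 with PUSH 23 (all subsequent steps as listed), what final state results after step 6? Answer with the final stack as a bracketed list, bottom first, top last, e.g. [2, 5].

(re-executing from step 2 with the substitution; state before step 2: [-2, -4, 47])
step 2 (PUSH 23): [-2, -4, 47, 23]
step 3 (SUB): [-2, -4, 24]
step 4 (PUSH -92): [-2, -4, 24, -92]
step 5 (DROP): [-2, -4, 24]
step 6 (DUP): [-2, -4, 24, 24]

[-2, -4, 24, 24]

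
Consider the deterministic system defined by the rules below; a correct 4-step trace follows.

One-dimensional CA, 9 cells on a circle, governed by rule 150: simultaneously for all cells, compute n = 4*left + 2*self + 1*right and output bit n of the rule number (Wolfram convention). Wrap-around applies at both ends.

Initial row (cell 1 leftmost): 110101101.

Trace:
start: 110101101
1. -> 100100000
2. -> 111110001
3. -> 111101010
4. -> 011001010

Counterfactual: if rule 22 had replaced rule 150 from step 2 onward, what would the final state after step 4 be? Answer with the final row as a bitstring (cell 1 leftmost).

000011011

(re-executing steps 2..4 under rule 22; state before step 2: 100100000)
2. -> 111110001
3. -> 000001010
4. -> 000011011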